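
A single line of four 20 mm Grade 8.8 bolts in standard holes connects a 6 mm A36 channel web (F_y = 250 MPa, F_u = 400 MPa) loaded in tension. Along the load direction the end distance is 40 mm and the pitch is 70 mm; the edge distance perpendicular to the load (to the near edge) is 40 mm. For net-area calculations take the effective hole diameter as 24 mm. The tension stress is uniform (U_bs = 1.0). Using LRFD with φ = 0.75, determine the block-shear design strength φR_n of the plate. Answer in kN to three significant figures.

Shear plane L_v = 40 + 3·70 = 250 mm; A_gv = 250 × 6 = 1500 mm².
A_nv = (250 − 3.5·24) × 6 = 996 mm².
A_nt = (40 − 0.5·24) × 6 = 168 mm².
0.6 F_u A_nv = 239 kN; 0.6 F_y A_gv = 225 kN → shear yielding governs the shear term.
R_n = 225 + 1.0 × 400 × 168 / 1000 = 292.2 kN.
Design strength φR_n = 0.75 × 292.2 = 219 kN.

219 kN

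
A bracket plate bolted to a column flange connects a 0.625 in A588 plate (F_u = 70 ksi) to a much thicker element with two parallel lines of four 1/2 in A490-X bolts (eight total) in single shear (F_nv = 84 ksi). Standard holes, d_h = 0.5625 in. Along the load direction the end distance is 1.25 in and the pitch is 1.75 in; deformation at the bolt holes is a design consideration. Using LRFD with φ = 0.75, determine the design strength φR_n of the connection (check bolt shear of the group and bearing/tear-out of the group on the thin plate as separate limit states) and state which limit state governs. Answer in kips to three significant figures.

Bolt shear: A_b = π·0.5²/4 = 0.1963 in²; R_n = 84 × 0.1963 × 8 × 1 = 131.9 kips → 0.75 × 131.9 = 99 kips.
Bearing (1.2 l_c t F_u ≤ 2.4 d t F_u): upper limit = 2.4·0.5·0.625·70 = 52.5 kips.
  Edge l_c = 1.25 − 0.5625/2 = 0.9688 → r_n = 50.86 kips; interior l_c = 1.75 − 0.5625 = 1.188 → r_n = 52.5 kips.
  R_n,bearing = 2·50.86 + 6·52.5 = 416.7 kips → 0.75 × 416.7 = 313 kips.
Bolt shear governs: 99 kips.

99 kips (bolt shear governs)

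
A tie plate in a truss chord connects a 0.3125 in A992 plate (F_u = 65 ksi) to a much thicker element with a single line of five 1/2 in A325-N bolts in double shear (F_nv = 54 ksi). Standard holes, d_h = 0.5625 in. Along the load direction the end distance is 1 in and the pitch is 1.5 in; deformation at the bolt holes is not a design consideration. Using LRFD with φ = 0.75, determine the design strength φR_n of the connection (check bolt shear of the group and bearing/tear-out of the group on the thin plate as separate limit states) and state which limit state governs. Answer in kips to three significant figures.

Bolt shear: A_b = π·0.5²/4 = 0.1963 in²; R_n = 54 × 0.1963 × 5 × 2 = 106 kips → 0.75 × 106 = 79.5 kips.
Bearing (1.5 l_c t F_u ≤ 3.0 d t F_u): upper limit = 3.0·0.5·0.3125·65 = 30.47 kips.
  Edge l_c = 1 − 0.5625/2 = 0.7188 → r_n = 21.9 kips; interior l_c = 1.5 − 0.5625 = 0.9375 → r_n = 28.56 kips.
  R_n,bearing = 1·21.9 + 4·28.56 = 136.2 kips → 0.75 × 136.2 = 102 kips.
Bolt shear governs: 79.5 kips.

79.5 kips (bolt shear governs)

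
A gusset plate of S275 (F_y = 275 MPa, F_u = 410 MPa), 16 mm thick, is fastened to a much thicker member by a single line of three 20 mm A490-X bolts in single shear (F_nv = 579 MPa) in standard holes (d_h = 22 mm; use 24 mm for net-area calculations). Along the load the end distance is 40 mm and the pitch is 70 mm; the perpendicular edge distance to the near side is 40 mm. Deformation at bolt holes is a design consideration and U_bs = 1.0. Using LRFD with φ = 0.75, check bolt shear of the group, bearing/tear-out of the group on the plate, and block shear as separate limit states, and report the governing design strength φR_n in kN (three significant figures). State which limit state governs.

409 kN (bolt shear governs)

Bolt shear: A_b = π·20²/4 = 314.2 mm²; R_n = 579 × 314.2 × 3 × 1 / 1000 = 545.7 kN → 0.75 × 545.7 = 409 kN.
Bearing: edge l_c = 29, r_n = 228.3 kN; interior l_c = 48, r_n = 314.9 kN; R_n = 228.3 + 2·314.9 = 858 kN → 644 kN.
Block shear: A_gv = 2880, A_nv = 1920, A_nt = 448 mm²; R_n = min(0.6F_uA_nv, 0.6F_yA_gv) + U_bs·F_u·A_nt = 656 kN → 492 kN.
Bolt shear governs: 409 kN.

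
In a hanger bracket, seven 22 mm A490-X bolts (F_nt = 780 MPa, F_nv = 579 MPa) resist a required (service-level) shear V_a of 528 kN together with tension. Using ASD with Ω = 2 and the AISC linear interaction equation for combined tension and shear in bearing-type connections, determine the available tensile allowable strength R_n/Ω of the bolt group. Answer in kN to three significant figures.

A_b = π·22²/4 = 380.1 mm²; f_rv = 528 × 1000 / (7 × 380.1) = 198.4 MPa.
F'_nt = 1.3 F_nt − (Ω F_nt / F_nv) f_rv = 1.3·780 − (2·780/579)·198.4 = 479.4 MPa, capped at F_nt → F'_nt = 479.4 MPa.
R_n = F'_nt · A_b · n = 479.4 × 380.1 × 7 / 1000 = 1276 kN.
Allowable strength R_n/Ω = 1276 / 2 = 638 kN.

638 kN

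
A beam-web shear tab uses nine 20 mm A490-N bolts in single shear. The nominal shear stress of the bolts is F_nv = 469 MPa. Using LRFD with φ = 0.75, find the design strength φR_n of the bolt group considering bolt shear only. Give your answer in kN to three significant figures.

995 kN

A_b = π × 20² / 4 = 314.2 mm².
R_n = F_nv · A_b · n · n_s = 469 × 314.2 × 9 × 1 / 1000 = 1326 kN.
Design strength φR_n = 0.75 × 1326 = 995 kN.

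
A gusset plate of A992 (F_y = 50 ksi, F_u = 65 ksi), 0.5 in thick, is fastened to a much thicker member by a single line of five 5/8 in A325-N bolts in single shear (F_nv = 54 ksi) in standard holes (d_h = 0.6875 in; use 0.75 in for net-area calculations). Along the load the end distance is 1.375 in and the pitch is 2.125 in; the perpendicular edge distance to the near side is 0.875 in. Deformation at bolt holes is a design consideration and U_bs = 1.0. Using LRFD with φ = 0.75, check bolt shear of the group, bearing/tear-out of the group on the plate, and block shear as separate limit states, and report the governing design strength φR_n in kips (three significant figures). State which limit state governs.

Bolt shear: A_b = π·0.625²/4 = 0.3068 in²; R_n = 54 × 0.3068 × 5 × 1 = 82.83 kips → 0.75 × 82.83 = 62.1 kips.
Bearing: edge l_c = 1.031, r_n = 40.22 kips; interior l_c = 1.438, r_n = 48.75 kips; R_n = 40.22 + 4·48.75 = 235.2 kips → 176 kips.
Block shear: A_gv = 4.938, A_nv = 3.25, A_nt = 0.25 in²; R_n = min(0.6F_uA_nv, 0.6F_yA_gv) + U_bs·F_u·A_nt = 143 kips → 107 kips.
Bolt shear governs: 62.1 kips.

62.1 kips (bolt shear governs)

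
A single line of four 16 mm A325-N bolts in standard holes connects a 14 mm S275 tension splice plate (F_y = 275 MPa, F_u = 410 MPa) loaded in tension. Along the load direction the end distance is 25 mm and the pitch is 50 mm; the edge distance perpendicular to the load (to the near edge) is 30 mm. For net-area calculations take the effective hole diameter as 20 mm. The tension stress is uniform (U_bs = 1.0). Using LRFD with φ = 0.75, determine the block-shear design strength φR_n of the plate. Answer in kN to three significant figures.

Shear plane L_v = 25 + 3·50 = 175 mm; A_gv = 175 × 14 = 2450 mm².
A_nv = (175 − 3.5·20) × 14 = 1470 mm².
A_nt = (30 − 0.5·20) × 14 = 280 mm².
0.6 F_u A_nv = 361.6 kN; 0.6 F_y A_gv = 404.2 kN → shear rupture governs the shear term.
R_n = 361.6 + 1.0 × 410 × 280 / 1000 = 476.4 kN.
Design strength φR_n = 0.75 × 476.4 = 357 kN.

357 kN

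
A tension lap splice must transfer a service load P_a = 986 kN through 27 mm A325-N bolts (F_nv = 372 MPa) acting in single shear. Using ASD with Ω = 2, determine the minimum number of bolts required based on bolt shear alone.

A_b = π·27²/4 = 572.6 mm².
Per-bolt allowable strength R_n/Ω = 372 × 572.6 × 1 / 1000 / 2 = 106.5 kN.
n ≥ 986 / 106.5 = 9.259 → use 10 bolts.

10 bolts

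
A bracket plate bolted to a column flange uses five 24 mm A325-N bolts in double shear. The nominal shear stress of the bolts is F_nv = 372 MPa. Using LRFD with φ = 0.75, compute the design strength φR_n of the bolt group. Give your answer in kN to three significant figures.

1260 kN

A_b = π × 24² / 4 = 452.4 mm².
R_n = F_nv · A_b · n · n_s = 372 × 452.4 × 5 × 2 / 1000 = 1683 kN.
Design strength φR_n = 0.75 × 1683 = 1260 kN.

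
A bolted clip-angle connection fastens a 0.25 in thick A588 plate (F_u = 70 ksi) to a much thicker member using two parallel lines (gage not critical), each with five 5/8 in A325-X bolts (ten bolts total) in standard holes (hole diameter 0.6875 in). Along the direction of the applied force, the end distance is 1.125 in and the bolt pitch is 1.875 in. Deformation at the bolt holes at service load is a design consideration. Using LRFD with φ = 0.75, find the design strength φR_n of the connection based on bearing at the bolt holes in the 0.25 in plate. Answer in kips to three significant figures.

174 kips

Per bolt r_n = 1.2 l_c t F_u ≤ 2.4 d t F_u; upper limit = 2.4 × 0.625 × 0.25 × 70 = 26.25 kips.
Edge bolt: l_c = 1.125 − 0.6875/2 = 0.7812 in → 1.2 × 0.7812 × 0.25 × 70 = 16.41 → r_n = 16.41 kips.
Interior bolts: l_c = 1.875 − 0.6875 = 1.188 in → 1.2 × 1.188 × 0.25 × 70 = 24.94 → r_n = 24.94 kips.
R_n = 2 × 16.41 + 8 × 24.94 = 232.3 kips.
Design strength φR_n = 0.75 × 232.3 = 174 kips.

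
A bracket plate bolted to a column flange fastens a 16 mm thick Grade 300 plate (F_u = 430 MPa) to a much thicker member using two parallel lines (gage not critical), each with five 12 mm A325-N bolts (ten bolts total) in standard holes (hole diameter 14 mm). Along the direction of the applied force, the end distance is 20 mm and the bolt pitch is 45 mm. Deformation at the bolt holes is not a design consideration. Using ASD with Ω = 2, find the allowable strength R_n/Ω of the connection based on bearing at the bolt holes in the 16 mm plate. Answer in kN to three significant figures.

Per bolt r_n = 1.5 l_c t F_u ≤ 3.0 d t F_u; upper limit = 3.0 × 12 × 16 × 430 / 1000 = 247.7 kN.
Edge bolt: l_c = 20 − 14/2 = 13 mm → 1.5 × 13 × 16 × 430 / 1000 = 134.2 → r_n = 134.2 kN.
Interior bolts: l_c = 45 − 14 = 31 mm → 1.5 × 31 × 16 × 430 / 1000 = 319.9 → r_n = 247.7 kN.
R_n = 2 × 134.2 + 8 × 247.7 = 2250 kN.
Allowable strength R_n/Ω = 2250 / 2 = 1120 kN.

1120 kN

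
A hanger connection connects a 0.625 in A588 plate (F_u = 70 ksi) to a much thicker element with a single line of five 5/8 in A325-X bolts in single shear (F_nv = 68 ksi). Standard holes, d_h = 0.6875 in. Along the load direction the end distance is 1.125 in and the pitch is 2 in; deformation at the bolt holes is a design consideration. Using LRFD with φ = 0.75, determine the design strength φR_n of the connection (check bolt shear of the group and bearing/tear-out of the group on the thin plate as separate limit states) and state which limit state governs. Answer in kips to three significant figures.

78.2 kips (bolt shear governs)

Bolt shear: A_b = π·0.625²/4 = 0.3068 in²; R_n = 68 × 0.3068 × 5 × 1 = 104.3 kips → 0.75 × 104.3 = 78.2 kips.
Bearing (1.2 l_c t F_u ≤ 2.4 d t F_u): upper limit = 2.4·0.625·0.625·70 = 65.62 kips.
  Edge l_c = 1.125 − 0.6875/2 = 0.7812 → r_n = 41.02 kips; interior l_c = 2 − 0.6875 = 1.312 → r_n = 65.62 kips.
  R_n,bearing = 1·41.02 + 4·65.62 = 303.5 kips → 0.75 × 303.5 = 228 kips.
Bolt shear governs: 78.2 kips.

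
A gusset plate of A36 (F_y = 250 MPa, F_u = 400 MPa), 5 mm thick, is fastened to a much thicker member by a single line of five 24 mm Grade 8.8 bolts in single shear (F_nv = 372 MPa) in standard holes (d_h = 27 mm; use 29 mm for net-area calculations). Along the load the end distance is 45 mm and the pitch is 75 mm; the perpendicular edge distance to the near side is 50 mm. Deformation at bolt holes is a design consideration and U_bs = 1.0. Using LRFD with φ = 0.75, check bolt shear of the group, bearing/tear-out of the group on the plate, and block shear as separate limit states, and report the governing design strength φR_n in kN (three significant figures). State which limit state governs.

Bolt shear: A_b = π·24²/4 = 452.4 mm²; R_n = 372 × 452.4 × 5 × 1 / 1000 = 841.4 kN → 0.75 × 841.4 = 631 kN.
Bearing: edge l_c = 31.5, r_n = 75.6 kN; interior l_c = 48, r_n = 115.2 kN; R_n = 75.6 + 4·115.2 = 536.4 kN → 402 kN.
Block shear: A_gv = 1725, A_nv = 1072, A_nt = 177.5 mm²; R_n = min(0.6F_uA_nv, 0.6F_yA_gv) + U_bs·F_u·A_nt = 328.4 kN → 246 kN.
Block shear governs: 246 kN.

246 kN (block shear governs)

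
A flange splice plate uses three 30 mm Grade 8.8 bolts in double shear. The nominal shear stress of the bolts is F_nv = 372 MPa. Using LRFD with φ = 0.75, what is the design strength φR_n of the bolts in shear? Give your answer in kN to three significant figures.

1180 kN

A_b = π × 30² / 4 = 706.9 mm².
R_n = F_nv · A_b · n · n_s = 372 × 706.9 × 3 × 2 / 1000 = 1578 kN.
Design strength φR_n = 0.75 × 1578 = 1180 kN.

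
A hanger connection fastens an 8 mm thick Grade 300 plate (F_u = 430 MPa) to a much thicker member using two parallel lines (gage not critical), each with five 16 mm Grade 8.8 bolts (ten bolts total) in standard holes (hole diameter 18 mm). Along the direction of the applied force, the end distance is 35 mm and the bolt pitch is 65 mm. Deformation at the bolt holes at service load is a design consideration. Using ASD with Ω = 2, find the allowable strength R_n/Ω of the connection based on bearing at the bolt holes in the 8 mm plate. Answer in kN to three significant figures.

Per bolt r_n = 1.2 l_c t F_u ≤ 2.4 d t F_u; upper limit = 2.4 × 16 × 8 × 430 / 1000 = 132.1 kN.
Edge bolt: l_c = 35 − 18/2 = 26 mm → 1.2 × 26 × 8 × 430 / 1000 = 107.3 → r_n = 107.3 kN.
Interior bolts: l_c = 65 − 18 = 47 mm → 1.2 × 47 × 8 × 430 / 1000 = 194 → r_n = 132.1 kN.
R_n = 2 × 107.3 + 8 × 132.1 = 1271 kN.
Allowable strength R_n/Ω = 1271 / 2 = 636 kN.

636 kN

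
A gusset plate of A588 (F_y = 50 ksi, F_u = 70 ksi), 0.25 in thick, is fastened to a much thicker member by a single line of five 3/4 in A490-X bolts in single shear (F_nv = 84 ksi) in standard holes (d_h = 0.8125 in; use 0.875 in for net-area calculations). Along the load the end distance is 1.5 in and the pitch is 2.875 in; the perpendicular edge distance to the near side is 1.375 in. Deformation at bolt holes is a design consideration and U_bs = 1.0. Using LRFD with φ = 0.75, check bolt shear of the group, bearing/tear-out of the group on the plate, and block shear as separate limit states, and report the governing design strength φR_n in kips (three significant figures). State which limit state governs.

83.7 kips (block shear governs)

Bolt shear: A_b = π·0.75²/4 = 0.4418 in²; R_n = 84 × 0.4418 × 5 × 1 = 185.6 kips → 0.75 × 185.6 = 139 kips.
Bearing: edge l_c = 1.094, r_n = 22.97 kips; interior l_c = 2.062, r_n = 31.5 kips; R_n = 22.97 + 4·31.5 = 149 kips → 112 kips.
Block shear: A_gv = 3.25, A_nv = 2.266, A_nt = 0.2344 in²; R_n = min(0.6F_uA_nv, 0.6F_yA_gv) + U_bs·F_u·A_nt = 111.6 kips → 83.7 kips.
Block shear governs: 83.7 kips.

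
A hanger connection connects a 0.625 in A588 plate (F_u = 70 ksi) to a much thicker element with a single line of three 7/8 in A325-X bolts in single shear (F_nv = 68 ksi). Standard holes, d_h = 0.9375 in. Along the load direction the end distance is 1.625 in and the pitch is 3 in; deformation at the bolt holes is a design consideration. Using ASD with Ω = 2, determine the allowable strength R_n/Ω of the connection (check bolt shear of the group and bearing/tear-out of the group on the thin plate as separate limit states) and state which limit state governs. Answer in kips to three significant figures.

Bolt shear: A_b = π·0.875²/4 = 0.6013 in²; R_n = 68 × 0.6013 × 3 × 1 = 122.7 kips → 122.7 / 2 = 61.3 kips.
Bearing (1.2 l_c t F_u ≤ 2.4 d t F_u): upper limit = 2.4·0.875·0.625·70 = 91.88 kips.
  Edge l_c = 1.625 − 0.9375/2 = 1.156 → r_n = 60.7 kips; interior l_c = 3 − 0.9375 = 2.062 → r_n = 91.88 kips.
  R_n,bearing = 1·60.7 + 2·91.88 = 244.5 kips → 244.5 / 2 = 122 kips.
Bolt shear governs: 61.3 kips.

61.3 kips (bolt shear governs)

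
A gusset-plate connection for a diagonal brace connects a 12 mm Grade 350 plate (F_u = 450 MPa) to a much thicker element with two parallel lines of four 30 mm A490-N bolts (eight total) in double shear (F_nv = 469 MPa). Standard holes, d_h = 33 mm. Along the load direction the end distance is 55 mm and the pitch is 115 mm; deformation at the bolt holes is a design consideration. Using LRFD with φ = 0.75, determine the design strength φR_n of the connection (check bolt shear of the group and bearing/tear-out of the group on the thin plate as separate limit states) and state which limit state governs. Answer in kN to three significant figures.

Bolt shear: A_b = π·30²/4 = 706.9 mm²; R_n = 469 × 706.9 × 8 × 2 / 1000 = 5304 kN → 0.75 × 5304 = 3980 kN.
Bearing (1.2 l_c t F_u ≤ 2.4 d t F_u): upper limit = 2.4·30·12·450 / 1000 = 388.8 kN.
  Edge l_c = 55 − 33/2 = 38.5 → r_n = 249.5 kN; interior l_c = 115 − 33 = 82 → r_n = 388.8 kN.
  R_n,bearing = 2·249.5 + 6·388.8 = 2832 kN → 0.75 × 2832 = 2120 kN.
Bearing governs: 2120 kN.

2120 kN (bearing governs)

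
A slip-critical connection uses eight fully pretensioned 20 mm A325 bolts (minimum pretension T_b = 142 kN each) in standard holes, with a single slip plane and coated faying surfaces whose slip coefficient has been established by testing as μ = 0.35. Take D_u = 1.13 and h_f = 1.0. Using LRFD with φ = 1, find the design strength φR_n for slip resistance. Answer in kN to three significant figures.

449 kN

R_n = μ · D_u · h_f · T_b · n_s · n_b = 0.35 × 1.13 × 1.0 × 142 × 1 × 8 = 449.3 kN.
Design strength φR_n = 1 × 449.3 = 449 kN.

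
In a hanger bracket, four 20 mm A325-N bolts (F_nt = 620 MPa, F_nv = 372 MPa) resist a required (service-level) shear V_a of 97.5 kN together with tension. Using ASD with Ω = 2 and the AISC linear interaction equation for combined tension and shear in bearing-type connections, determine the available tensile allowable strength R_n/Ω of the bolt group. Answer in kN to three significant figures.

A_b = π·20²/4 = 314.2 mm²; f_rv = 97.5 × 1000 / (4 × 314.2) = 77.59 MPa.
F'_nt = 1.3 F_nt − (Ω F_nt / F_nv) f_rv = 1.3·620 − (2·620/372)·77.59 = 547.4 MPa, capped at F_nt → F'_nt = 547.4 MPa.
R_n = F'_nt · A_b · n = 547.4 × 314.2 × 4 / 1000 = 687.8 kN.
Allowable strength R_n/Ω = 687.8 / 2 = 344 kN.

344 kN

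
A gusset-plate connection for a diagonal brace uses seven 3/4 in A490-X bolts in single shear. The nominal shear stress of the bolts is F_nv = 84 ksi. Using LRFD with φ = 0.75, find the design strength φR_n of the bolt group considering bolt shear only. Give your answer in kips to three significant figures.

A_b = π × 0.75² / 4 = 0.4418 in².
R_n = F_nv · A_b · n · n_s = 84 × 0.4418 × 7 × 1 = 259.8 kips.
Design strength φR_n = 0.75 × 259.8 = 195 kips.

195 kips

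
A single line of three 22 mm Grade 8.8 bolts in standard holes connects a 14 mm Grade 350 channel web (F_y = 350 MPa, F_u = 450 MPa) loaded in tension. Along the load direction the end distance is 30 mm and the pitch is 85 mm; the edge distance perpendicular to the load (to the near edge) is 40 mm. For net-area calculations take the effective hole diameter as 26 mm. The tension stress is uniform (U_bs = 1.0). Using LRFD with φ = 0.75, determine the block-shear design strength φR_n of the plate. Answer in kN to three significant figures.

510 kN

Shear plane L_v = 30 + 2·85 = 200 mm; A_gv = 200 × 14 = 2800 mm².
A_nv = (200 − 2.5·26) × 14 = 1890 mm².
A_nt = (40 − 0.5·26) × 14 = 378 mm².
0.6 F_u A_nv = 510.3 kN; 0.6 F_y A_gv = 588 kN → shear rupture governs the shear term.
R_n = 510.3 + 1.0 × 450 × 378 / 1000 = 680.4 kN.
Design strength φR_n = 0.75 × 680.4 = 510 kN.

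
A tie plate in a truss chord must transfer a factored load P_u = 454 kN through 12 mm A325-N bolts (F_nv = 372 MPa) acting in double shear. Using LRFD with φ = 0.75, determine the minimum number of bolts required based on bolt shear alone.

A_b = π·12²/4 = 113.1 mm².
Per-bolt design strength φR_n = 0.75 × 372 × 113.1 × 2 / 1000 = 63.11 kN.
n ≥ 454 / 63.11 = 7.194 → use 8 bolts.

8 bolts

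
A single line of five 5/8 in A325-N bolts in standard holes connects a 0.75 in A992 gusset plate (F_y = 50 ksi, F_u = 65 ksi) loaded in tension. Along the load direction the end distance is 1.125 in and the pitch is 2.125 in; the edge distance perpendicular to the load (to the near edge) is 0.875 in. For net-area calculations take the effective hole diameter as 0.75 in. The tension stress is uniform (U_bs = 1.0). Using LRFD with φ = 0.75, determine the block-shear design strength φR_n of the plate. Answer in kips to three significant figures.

Shear plane L_v = 1.125 + 4·2.125 = 9.625 in; A_gv = 9.625 × 0.75 = 7.219 in².
A_nv = (9.625 − 4.5·0.75) × 0.75 = 4.688 in².
A_nt = (0.875 − 0.5·0.75) × 0.75 = 0.375 in².
0.6 F_u A_nv = 182.8 kips; 0.6 F_y A_gv = 216.6 kips → shear rupture governs the shear term.
R_n = 182.8 + 1.0 × 65 × 0.375 = 207.2 kips.
Design strength φR_n = 0.75 × 207.2 = 155 kips.

155 kips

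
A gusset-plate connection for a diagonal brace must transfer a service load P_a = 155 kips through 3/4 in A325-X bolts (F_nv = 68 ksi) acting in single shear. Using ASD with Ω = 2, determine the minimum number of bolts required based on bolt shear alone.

11 bolts

A_b = π·0.75²/4 = 0.4418 in².
Per-bolt allowable strength R_n/Ω = 68 × 0.4418 × 1 / 2 = 15.02 kips.
n ≥ 155 / 15.02 = 10.32 → use 11 bolts.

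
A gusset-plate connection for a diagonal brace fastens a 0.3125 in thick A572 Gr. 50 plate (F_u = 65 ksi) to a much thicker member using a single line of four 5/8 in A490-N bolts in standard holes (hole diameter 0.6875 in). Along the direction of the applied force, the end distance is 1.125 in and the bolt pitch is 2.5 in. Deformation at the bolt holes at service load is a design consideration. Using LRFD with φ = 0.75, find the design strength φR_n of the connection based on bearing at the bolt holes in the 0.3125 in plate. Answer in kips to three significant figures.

Per bolt r_n = 1.2 l_c t F_u ≤ 2.4 d t F_u; upper limit = 2.4 × 0.625 × 0.3125 × 65 = 30.47 kips.
Edge bolt: l_c = 1.125 − 0.6875/2 = 0.7812 in → 1.2 × 0.7812 × 0.3125 × 65 = 19.04 → r_n = 19.04 kips.
Interior bolts: l_c = 2.5 − 0.6875 = 1.812 in → 1.2 × 1.812 × 0.3125 × 65 = 44.18 → r_n = 30.47 kips.
R_n = 1 × 19.04 + 3 × 30.47 = 110.4 kips.
Design strength φR_n = 0.75 × 110.4 = 82.8 kips.

82.8 kips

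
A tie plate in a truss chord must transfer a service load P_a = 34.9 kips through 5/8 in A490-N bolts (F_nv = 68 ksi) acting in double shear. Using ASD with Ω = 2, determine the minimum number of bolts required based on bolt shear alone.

A_b = π·0.625²/4 = 0.3068 in².
Per-bolt allowable strength R_n/Ω = 68 × 0.3068 × 2 / 2 = 20.86 kips.
n ≥ 34.9 / 20.86 = 1.673 → use 2 bolts.

2 bolts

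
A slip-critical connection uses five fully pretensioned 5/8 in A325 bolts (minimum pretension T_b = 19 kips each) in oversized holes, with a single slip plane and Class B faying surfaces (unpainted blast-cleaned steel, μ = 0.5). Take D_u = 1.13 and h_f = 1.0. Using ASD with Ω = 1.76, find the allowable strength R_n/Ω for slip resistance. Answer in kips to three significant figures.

30.5 kips

R_n = μ · D_u · h_f · T_b · n_s · n_b = 0.5 × 1.13 × 1.0 × 19 × 1 × 5 = 53.67 kips.
Allowable strength R_n/Ω = 53.67 / 1.76 = 30.5 kips.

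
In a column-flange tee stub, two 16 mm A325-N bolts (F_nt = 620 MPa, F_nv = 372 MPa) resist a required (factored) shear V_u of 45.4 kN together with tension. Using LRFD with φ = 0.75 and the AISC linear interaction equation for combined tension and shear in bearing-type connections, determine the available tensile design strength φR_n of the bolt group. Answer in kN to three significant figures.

167 kN

A_b = π·16²/4 = 201.1 mm²; f_rv = 45.4 × 1000 / (2 × 201.1) = 112.9 MPa.
F'_nt = 1.3 F_nt − (F_nt / φF_nv) f_rv = 1.3·620 − (620/(0.75·372))·112.9 = 555.1 MPa, capped at F_nt → F'_nt = 555.1 MPa.
R_n = F'_nt · A_b · n = 555.1 × 201.1 × 2 / 1000 = 223.2 kN.
Design strength φR_n = 0.75 × 223.2 = 167 kN.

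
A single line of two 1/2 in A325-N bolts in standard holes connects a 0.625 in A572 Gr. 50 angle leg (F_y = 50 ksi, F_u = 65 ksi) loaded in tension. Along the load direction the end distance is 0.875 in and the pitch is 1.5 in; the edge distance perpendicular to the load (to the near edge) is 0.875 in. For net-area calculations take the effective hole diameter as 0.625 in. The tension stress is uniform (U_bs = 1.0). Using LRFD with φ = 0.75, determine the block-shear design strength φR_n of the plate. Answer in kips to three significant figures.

Shear plane L_v = 0.875 + 1·1.5 = 2.375 in; A_gv = 2.375 × 0.625 = 1.484 in².
A_nv = (2.375 − 1.5·0.625) × 0.625 = 0.8984 in².
A_nt = (0.875 − 0.5·0.625) × 0.625 = 0.3516 in².
0.6 F_u A_nv = 35.04 kips; 0.6 F_y A_gv = 44.53 kips → shear rupture governs the shear term.
R_n = 35.04 + 1.0 × 65 × 0.3516 = 57.89 kips.
Design strength φR_n = 0.75 × 57.89 = 43.4 kips.

43.4 kips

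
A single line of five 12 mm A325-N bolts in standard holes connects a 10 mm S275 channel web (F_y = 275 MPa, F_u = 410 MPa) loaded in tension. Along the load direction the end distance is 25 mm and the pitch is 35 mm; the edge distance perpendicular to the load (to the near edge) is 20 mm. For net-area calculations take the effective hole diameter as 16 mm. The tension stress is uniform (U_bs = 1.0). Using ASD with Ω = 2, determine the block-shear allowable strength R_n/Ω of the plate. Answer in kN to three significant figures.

Shear plane L_v = 25 + 4·35 = 165 mm; A_gv = 165 × 10 = 1650 mm².
A_nv = (165 − 4.5·16) × 10 = 930 mm².
A_nt = (20 − 0.5·16) × 10 = 120 mm².
0.6 F_u A_nv = 228.8 kN; 0.6 F_y A_gv = 272.2 kN → shear rupture governs the shear term.
R_n = 228.8 + 1.0 × 410 × 120 / 1000 = 278 kN.
Allowable strength R_n/Ω = 278 / 2 = 139 kN.

139 kN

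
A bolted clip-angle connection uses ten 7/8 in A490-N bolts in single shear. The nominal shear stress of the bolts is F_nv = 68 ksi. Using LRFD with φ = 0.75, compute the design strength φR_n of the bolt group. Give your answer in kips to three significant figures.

A_b = π × 0.875² / 4 = 0.6013 in².
R_n = F_nv · A_b · n · n_s = 68 × 0.6013 × 10 × 1 = 408.9 kips.
Design strength φR_n = 0.75 × 408.9 = 307 kips.

307 kips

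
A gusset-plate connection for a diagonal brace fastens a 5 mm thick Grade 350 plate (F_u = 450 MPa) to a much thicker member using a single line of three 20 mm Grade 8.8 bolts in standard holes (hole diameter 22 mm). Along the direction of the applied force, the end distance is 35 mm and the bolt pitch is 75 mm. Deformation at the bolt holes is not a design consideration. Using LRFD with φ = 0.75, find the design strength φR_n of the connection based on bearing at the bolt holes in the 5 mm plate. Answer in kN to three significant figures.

Per bolt r_n = 1.5 l_c t F_u ≤ 3.0 d t F_u; upper limit = 3.0 × 20 × 5 × 450 / 1000 = 135 kN.
Edge bolt: l_c = 35 − 22/2 = 24 mm → 1.5 × 24 × 5 × 450 / 1000 = 81 → r_n = 81 kN.
Interior bolts: l_c = 75 − 22 = 53 mm → 1.5 × 53 × 5 × 450 / 1000 = 178.9 → r_n = 135 kN.
R_n = 1 × 81 + 2 × 135 = 351 kN.
Design strength φR_n = 0.75 × 351 = 263 kN.

263 kN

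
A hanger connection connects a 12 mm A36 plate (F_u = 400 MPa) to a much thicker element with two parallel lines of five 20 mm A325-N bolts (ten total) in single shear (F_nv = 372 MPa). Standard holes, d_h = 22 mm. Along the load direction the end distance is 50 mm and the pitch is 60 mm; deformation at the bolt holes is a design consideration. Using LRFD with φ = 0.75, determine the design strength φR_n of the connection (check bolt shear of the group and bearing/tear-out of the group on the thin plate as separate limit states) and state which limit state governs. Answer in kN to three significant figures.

Bolt shear: A_b = π·20²/4 = 314.2 mm²; R_n = 372 × 314.2 × 10 × 1 / 1000 = 1169 kN → 0.75 × 1169 = 877 kN.
Bearing (1.2 l_c t F_u ≤ 2.4 d t F_u): upper limit = 2.4·20·12·400 / 1000 = 230.4 kN.
  Edge l_c = 50 − 22/2 = 39 → r_n = 224.6 kN; interior l_c = 60 − 22 = 38 → r_n = 218.9 kN.
  R_n,bearing = 2·224.6 + 8·218.9 = 2200 kN → 0.75 × 2200 = 1650 kN.
Bolt shear governs: 877 kN.

877 kN (bolt shear governs)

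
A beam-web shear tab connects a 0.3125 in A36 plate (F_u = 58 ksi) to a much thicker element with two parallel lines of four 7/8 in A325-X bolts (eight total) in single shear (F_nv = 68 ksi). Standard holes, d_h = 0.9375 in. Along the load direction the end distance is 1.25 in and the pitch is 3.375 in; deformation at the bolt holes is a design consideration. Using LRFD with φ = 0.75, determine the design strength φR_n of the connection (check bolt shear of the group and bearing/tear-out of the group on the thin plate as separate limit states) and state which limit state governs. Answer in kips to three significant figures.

197 kips (bearing governs)

Bolt shear: A_b = π·0.875²/4 = 0.6013 in²; R_n = 68 × 0.6013 × 8 × 1 = 327.1 kips → 0.75 × 327.1 = 245 kips.
Bearing (1.2 l_c t F_u ≤ 2.4 d t F_u): upper limit = 2.4·0.875·0.3125·58 = 38.06 kips.
  Edge l_c = 1.25 − 0.9375/2 = 0.7812 → r_n = 16.99 kips; interior l_c = 3.375 − 0.9375 = 2.438 → r_n = 38.06 kips.
  R_n,bearing = 2·16.99 + 6·38.06 = 262.4 kips → 0.75 × 262.4 = 197 kips.
Bearing governs: 197 kips.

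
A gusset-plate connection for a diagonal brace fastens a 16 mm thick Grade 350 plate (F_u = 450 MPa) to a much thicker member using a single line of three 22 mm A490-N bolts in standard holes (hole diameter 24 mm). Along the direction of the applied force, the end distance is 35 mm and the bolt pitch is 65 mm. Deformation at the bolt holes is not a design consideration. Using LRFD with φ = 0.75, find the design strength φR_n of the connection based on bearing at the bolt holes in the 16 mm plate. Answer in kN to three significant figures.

Per bolt r_n = 1.5 l_c t F_u ≤ 3.0 d t F_u; upper limit = 3.0 × 22 × 16 × 450 / 1000 = 475.2 kN.
Edge bolt: l_c = 35 − 24/2 = 23 mm → 1.5 × 23 × 16 × 450 / 1000 = 248.4 → r_n = 248.4 kN.
Interior bolts: l_c = 65 − 24 = 41 mm → 1.5 × 41 × 16 × 450 / 1000 = 442.8 → r_n = 442.8 kN.
R_n = 1 × 248.4 + 2 × 442.8 = 1134 kN.
Design strength φR_n = 0.75 × 1134 = 850 kN.

850 kN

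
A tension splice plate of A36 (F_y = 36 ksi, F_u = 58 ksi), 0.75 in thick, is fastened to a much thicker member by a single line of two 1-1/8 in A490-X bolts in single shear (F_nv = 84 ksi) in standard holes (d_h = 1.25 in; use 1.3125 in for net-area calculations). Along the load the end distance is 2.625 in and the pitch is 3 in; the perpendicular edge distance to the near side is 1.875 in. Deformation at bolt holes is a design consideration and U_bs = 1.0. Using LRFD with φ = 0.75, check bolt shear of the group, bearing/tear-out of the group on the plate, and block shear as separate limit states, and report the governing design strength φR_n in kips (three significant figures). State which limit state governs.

108 kips (block shear governs)

Bolt shear: A_b = π·1.125²/4 = 0.994 in²; R_n = 84 × 0.994 × 2 × 1 = 167 kips → 0.75 × 167 = 125 kips.
Bearing: edge l_c = 2, r_n = 104.4 kips; interior l_c = 1.75, r_n = 91.35 kips; R_n = 104.4 + 1·91.35 = 195.8 kips → 147 kips.
Block shear: A_gv = 4.219, A_nv = 2.742, A_nt = 0.9141 in²; R_n = min(0.6F_uA_nv, 0.6F_yA_gv) + U_bs·F_u·A_nt = 144.1 kips → 108 kips.
Block shear governs: 108 kips.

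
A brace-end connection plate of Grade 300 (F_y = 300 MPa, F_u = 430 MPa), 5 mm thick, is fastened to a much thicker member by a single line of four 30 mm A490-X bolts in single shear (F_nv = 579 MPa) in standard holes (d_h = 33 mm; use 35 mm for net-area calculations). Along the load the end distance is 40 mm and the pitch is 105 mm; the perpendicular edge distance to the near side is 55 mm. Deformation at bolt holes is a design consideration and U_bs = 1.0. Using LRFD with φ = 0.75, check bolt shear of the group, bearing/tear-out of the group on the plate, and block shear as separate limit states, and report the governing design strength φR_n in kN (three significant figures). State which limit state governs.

Bolt shear: A_b = π·30²/4 = 706.9 mm²; R_n = 579 × 706.9 × 4 × 1 / 1000 = 1637 kN → 0.75 × 1637 = 1230 kN.
Bearing: edge l_c = 23.5, r_n = 60.63 kN; interior l_c = 72, r_n = 154.8 kN; R_n = 60.63 + 3·154.8 = 525 kN → 394 kN.
Block shear: A_gv = 1775, A_nv = 1162, A_nt = 187.5 mm²; R_n = min(0.6F_uA_nv, 0.6F_yA_gv) + U_bs·F_u·A_nt = 380.6 kN → 285 kN.
Block shear governs: 285 kN.

285 kN (block shear governs)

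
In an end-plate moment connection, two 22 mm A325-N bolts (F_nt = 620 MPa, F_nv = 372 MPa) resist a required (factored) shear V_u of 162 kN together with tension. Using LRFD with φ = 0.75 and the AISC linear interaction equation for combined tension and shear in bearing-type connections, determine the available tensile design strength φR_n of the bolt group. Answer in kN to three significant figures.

A_b = π·22²/4 = 380.1 mm²; f_rv = 162 × 1000 / (2 × 380.1) = 213.1 MPa.
F'_nt = 1.3 F_nt − (F_nt / φF_nv) f_rv = 1.3·620 − (620/(0.75·372))·213.1 = 332.5 MPa, capped at F_nt → F'_nt = 332.5 MPa.
R_n = F'_nt · A_b · n = 332.5 × 380.1 × 2 / 1000 = 252.8 kN.
Design strength φR_n = 0.75 × 252.8 = 190 kN.

190 kN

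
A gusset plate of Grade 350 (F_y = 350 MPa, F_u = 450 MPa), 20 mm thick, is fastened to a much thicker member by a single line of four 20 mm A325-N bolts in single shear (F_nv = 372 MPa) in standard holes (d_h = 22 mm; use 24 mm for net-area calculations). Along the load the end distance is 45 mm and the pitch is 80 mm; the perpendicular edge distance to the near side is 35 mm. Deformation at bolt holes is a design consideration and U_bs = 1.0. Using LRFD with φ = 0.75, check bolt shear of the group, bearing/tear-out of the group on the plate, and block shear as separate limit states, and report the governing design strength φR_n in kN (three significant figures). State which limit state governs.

Bolt shear: A_b = π·20²/4 = 314.2 mm²; R_n = 372 × 314.2 × 4 × 1 / 1000 = 467.5 kN → 0.75 × 467.5 = 351 kN.
Bearing: edge l_c = 34, r_n = 367.2 kN; interior l_c = 58, r_n = 432 kN; R_n = 367.2 + 3·432 = 1663 kN → 1250 kN.
Block shear: A_gv = 5700, A_nv = 4020, A_nt = 460 mm²; R_n = min(0.6F_uA_nv, 0.6F_yA_gv) + U_bs·F_u·A_nt = 1292 kN → 969 kN.
Bolt shear governs: 351 kN.

351 kN (bolt shear governs)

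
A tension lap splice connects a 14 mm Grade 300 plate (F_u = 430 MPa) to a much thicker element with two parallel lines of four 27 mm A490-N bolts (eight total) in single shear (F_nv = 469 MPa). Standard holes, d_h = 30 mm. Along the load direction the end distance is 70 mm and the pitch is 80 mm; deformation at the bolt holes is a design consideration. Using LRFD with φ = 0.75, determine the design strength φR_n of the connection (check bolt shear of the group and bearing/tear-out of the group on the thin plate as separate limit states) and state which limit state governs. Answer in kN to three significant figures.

1610 kN (bolt shear governs)

Bolt shear: A_b = π·27²/4 = 572.6 mm²; R_n = 469 × 572.6 × 8 × 1 / 1000 = 2148 kN → 0.75 × 2148 = 1610 kN.
Bearing (1.2 l_c t F_u ≤ 2.4 d t F_u): upper limit = 2.4·27·14·430 / 1000 = 390.1 kN.
  Edge l_c = 70 − 30/2 = 55 → r_n = 390.1 kN; interior l_c = 80 − 30 = 50 → r_n = 361.2 kN.
  R_n,bearing = 2·390.1 + 6·361.2 = 2947 kN → 0.75 × 2947 = 2210 kN.
Bolt shear governs: 1610 kN.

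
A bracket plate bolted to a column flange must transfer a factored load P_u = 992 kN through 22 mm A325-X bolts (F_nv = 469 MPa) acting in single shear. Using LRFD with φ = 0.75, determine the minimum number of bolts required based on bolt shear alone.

8 bolts

A_b = π·22²/4 = 380.1 mm².
Per-bolt design strength φR_n = 0.75 × 469 × 380.1 × 1 / 1000 = 133.7 kN.
n ≥ 992 / 133.7 = 7.419 → use 8 bolts.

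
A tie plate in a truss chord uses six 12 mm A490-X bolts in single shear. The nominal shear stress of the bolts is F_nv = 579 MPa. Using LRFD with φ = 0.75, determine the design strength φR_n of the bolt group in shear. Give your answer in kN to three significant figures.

A_b = π × 12² / 4 = 113.1 mm².
R_n = F_nv · A_b · n · n_s = 579 × 113.1 × 6 × 1 / 1000 = 392.9 kN.
Design strength φR_n = 0.75 × 392.9 = 295 kN.

295 kN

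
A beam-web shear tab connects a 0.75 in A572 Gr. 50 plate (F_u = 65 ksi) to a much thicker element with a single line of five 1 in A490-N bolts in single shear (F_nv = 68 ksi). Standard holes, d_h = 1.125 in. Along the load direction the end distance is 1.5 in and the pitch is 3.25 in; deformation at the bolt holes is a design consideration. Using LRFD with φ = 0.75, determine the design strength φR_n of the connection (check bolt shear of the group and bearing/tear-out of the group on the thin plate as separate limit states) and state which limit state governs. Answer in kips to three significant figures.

Bolt shear: A_b = π·1²/4 = 0.7854 in²; R_n = 68 × 0.7854 × 5 × 1 = 267 kips → 0.75 × 267 = 200 kips.
Bearing (1.2 l_c t F_u ≤ 2.4 d t F_u): upper limit = 2.4·1·0.75·65 = 117 kips.
  Edge l_c = 1.5 − 1.125/2 = 0.9375 → r_n = 54.84 kips; interior l_c = 3.25 − 1.125 = 2.125 → r_n = 117 kips.
  R_n,bearing = 1·54.84 + 4·117 = 522.8 kips → 0.75 × 522.8 = 392 kips.
Bolt shear governs: 200 kips.

200 kips (bolt shear governs)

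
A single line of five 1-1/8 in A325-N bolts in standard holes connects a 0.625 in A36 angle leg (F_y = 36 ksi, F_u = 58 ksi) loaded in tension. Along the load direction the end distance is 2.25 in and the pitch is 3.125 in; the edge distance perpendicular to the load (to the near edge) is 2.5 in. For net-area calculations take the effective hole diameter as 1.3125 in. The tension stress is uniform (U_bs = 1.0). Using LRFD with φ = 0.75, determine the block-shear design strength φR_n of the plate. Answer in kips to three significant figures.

Shear plane L_v = 2.25 + 4·3.125 = 14.75 in; A_gv = 14.75 × 0.625 = 9.219 in².
A_nv = (14.75 − 4.5·1.3125) × 0.625 = 5.527 in².
A_nt = (2.5 − 0.5·1.3125) × 0.625 = 1.152 in².
0.6 F_u A_nv = 192.4 kips; 0.6 F_y A_gv = 199.1 kips → shear rupture governs the shear term.
R_n = 192.4 + 1.0 × 58 × 1.152 = 259.2 kips.
Design strength φR_n = 0.75 × 259.2 = 194 kips.

194 kips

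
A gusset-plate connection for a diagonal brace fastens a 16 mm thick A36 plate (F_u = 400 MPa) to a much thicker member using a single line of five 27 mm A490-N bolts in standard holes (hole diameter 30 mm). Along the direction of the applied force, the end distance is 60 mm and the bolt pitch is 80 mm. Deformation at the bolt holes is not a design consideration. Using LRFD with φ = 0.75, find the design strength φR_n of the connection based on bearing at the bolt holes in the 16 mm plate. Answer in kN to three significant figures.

1760 kN

Per bolt r_n = 1.5 l_c t F_u ≤ 3.0 d t F_u; upper limit = 3.0 × 27 × 16 × 400 / 1000 = 518.4 kN.
Edge bolt: l_c = 60 − 30/2 = 45 mm → 1.5 × 45 × 16 × 400 / 1000 = 432 → r_n = 432 kN.
Interior bolts: l_c = 80 − 30 = 50 mm → 1.5 × 50 × 16 × 400 / 1000 = 480 → r_n = 480 kN.
R_n = 1 × 432 + 4 × 480 = 2352 kN.
Design strength φR_n = 0.75 × 2352 = 1760 kN.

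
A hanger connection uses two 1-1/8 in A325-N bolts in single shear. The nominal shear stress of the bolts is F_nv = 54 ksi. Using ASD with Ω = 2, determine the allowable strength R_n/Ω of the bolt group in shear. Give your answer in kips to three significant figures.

53.7 kips

A_b = π × 1.125² / 4 = 0.994 in².
R_n = F_nv · A_b · n · n_s = 54 × 0.994 × 2 × 1 = 107.4 kips.
Allowable strength R_n/Ω = 107.4 / 2 = 53.7 kips.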